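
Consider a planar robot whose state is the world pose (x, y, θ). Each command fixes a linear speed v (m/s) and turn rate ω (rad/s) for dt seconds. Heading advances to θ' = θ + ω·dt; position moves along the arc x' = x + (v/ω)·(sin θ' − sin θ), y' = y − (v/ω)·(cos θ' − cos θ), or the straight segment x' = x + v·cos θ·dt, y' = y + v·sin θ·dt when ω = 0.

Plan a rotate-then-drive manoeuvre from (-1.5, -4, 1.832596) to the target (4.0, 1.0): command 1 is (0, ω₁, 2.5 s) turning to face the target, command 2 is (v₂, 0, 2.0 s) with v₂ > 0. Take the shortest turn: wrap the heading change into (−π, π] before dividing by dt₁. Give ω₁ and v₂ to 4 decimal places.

ω₁ = -0.4379, v₂ = 3.7165

heading to target = atan2(1−-4, 4−-1.5) = 0.7378
Δθ = wrap(0.7378 − 1.8326) = -1.0948; ω₁ = Δθ/dt₁ = -0.4379
distance = √((4−-1.5)² + (1−-4)²) = 7.4330; v₂ = distance/dt₂ = 3.7165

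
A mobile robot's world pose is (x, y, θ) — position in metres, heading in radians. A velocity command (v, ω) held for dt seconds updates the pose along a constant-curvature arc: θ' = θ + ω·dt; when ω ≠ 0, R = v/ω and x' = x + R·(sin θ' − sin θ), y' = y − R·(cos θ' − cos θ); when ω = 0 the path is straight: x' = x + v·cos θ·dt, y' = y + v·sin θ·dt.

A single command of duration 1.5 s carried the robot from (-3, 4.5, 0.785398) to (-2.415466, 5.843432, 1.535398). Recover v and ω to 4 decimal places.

v = 1.0000, ω = 0.5000

Δθ = 1.535398 − 0.785398 = 0.750000
ω = Δθ/dt = 0.750000/1.5 = 0.5000
R = −Δy/(cos θ' − cos θ) = 2.0000
v = R·ω = 2.0000·0.5000 = 1.0000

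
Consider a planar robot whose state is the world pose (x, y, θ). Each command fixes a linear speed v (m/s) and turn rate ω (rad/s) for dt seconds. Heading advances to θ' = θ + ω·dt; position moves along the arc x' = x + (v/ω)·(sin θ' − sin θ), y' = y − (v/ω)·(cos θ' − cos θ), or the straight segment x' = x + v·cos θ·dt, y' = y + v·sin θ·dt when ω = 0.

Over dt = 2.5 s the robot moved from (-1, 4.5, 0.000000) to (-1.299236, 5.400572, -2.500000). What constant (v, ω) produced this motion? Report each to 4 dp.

Δθ = -2.500000 − 0.000000 = -2.500000
ω = Δθ/dt = -2.500000/2.5 = -1.0000
R = −Δy/(cos θ' − cos θ) = 0.5000
v = R·ω = 0.5000·-1.0000 = -0.5000

v = -0.5000, ω = -1.0000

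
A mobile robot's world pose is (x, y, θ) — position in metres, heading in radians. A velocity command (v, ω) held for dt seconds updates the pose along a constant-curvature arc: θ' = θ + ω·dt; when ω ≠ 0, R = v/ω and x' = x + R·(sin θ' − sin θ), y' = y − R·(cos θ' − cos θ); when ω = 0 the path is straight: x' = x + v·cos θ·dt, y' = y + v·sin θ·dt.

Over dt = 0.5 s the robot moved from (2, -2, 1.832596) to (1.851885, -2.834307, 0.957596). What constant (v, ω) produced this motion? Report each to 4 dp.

v = -1.7500, ω = -1.7500

Δθ = 0.957596 − 1.832596 = -0.875000
ω = Δθ/dt = -0.875000/0.5 = -1.7500
R = −Δy/(cos θ' − cos θ) = 1.0000
v = R·ω = 1.0000·-1.7500 = -1.7500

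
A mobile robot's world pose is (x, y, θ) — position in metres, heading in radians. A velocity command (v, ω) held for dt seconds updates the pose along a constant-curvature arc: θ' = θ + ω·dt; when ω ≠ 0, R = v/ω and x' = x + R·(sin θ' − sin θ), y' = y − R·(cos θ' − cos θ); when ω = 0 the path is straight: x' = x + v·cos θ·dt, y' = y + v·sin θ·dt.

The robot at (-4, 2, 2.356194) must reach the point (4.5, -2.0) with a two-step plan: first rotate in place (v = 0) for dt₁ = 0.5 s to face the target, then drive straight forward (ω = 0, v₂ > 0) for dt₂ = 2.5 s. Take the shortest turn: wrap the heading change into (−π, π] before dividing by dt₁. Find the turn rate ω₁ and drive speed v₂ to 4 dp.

heading to target = atan2(-2−2, 4.5−-4) = -0.4398
Δθ = wrap(-0.4398 − 2.3562) = -2.7960; ω₁ = Δθ/dt₁ = -5.5921
distance = √((4.5−-4)² + (-2−2)²) = 9.3941; v₂ = distance/dt₂ = 3.7577

ω₁ = -5.5921, v₂ = 3.7577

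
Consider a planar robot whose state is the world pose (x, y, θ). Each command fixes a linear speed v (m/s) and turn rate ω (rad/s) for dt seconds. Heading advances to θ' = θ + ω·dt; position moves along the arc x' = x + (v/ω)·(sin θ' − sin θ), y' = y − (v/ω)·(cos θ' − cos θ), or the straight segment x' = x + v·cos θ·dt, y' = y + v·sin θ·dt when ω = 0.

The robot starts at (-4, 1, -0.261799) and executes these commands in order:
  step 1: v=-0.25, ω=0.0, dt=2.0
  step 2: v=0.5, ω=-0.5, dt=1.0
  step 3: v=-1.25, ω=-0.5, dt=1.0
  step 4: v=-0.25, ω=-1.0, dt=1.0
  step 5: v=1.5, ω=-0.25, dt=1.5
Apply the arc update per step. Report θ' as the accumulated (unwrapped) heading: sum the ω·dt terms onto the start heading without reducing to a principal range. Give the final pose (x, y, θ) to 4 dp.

(-6.3840, 0.7434, -2.6368)

step 1: θ'=-0.2618 (straight) → pose (-4.4830, 1.1294, -0.2618)
step 2: θ'=-0.7618 (R=-1.0000) → pose (-4.0516, 0.8871, -0.7618)
step 3: θ'=-1.2618 (R=2.5000) → pose (-4.7076, 1.9358, -1.2618)
step 4: θ'=-2.2618 (R=0.2500) → pose (-4.6621, 2.1712, -2.2618)
step 5: θ'=-2.6368 (R=-6.0000) → pose (-6.3840, 0.7434, -2.6368)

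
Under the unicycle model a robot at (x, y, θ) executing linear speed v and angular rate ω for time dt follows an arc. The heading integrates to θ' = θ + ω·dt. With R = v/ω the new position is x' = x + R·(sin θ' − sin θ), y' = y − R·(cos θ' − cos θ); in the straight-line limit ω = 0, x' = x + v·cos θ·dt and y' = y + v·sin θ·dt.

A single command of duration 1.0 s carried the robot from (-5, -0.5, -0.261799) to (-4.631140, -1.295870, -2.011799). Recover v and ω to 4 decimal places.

Δθ = -2.011799 − -0.261799 = -1.750000
ω = Δθ/dt = -1.750000/1.0 = -1.7500
R = −Δy/(cos θ' − cos θ) = -0.5714
v = R·ω = -0.5714·-1.7500 = 1.0000

v = 1.0000, ω = -1.7500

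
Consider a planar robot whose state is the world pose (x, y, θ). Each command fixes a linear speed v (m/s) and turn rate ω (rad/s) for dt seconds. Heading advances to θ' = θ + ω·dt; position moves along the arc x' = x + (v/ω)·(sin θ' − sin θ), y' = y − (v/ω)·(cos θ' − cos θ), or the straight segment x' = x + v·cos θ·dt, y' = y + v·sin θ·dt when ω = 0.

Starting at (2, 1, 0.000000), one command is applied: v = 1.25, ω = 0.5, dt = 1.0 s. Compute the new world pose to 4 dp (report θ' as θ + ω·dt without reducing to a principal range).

(3.1986, 1.3060, 0.5000)

θ' = 0.0000 + 0.5·1.0 = 0.5000
R = v/ω = 1.25/0.5 = 2.5000
x' = 2 + 2.5000·(sin 0.5000 − sin 0.0000) = 3.1986
y' = 1 − 2.5000·(cos 0.5000 − cos 0.0000) = 1.3060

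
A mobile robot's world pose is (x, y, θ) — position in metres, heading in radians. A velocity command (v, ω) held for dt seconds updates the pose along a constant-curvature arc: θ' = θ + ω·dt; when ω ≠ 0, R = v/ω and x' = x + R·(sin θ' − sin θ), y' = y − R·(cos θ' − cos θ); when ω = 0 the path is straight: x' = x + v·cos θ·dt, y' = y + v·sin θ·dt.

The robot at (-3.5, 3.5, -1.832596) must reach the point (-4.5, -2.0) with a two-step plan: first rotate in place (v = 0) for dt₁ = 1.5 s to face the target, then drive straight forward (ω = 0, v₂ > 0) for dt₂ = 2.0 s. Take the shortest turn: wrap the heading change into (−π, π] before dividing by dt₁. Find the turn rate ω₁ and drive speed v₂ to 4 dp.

ω₁ = 0.0546, v₂ = 2.7951

heading to target = atan2(-2−3.5, -4.5−-3.5) = -1.7506
Δθ = wrap(-1.7506 − -1.8326) = 0.0819; ω₁ = Δθ/dt₁ = 0.0546
distance = √((-4.5−-3.5)² + (-2−3.5)²) = 5.5902; v₂ = distance/dt₂ = 2.7951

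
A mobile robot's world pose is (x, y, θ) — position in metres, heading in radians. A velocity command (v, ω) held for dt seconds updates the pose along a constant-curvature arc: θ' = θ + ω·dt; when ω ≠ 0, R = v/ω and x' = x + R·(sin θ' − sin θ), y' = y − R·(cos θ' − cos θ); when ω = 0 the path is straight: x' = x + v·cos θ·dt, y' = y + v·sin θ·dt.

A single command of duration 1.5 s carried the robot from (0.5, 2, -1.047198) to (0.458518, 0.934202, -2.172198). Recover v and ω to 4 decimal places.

Δθ = -2.172198 − -1.047198 = -1.125000
ω = Δθ/dt = -1.125000/1.5 = -0.7500
R = −Δy/(cos θ' − cos θ) = -1.0000
v = R·ω = -1.0000·-0.7500 = 0.7500

v = 0.7500, ω = -0.7500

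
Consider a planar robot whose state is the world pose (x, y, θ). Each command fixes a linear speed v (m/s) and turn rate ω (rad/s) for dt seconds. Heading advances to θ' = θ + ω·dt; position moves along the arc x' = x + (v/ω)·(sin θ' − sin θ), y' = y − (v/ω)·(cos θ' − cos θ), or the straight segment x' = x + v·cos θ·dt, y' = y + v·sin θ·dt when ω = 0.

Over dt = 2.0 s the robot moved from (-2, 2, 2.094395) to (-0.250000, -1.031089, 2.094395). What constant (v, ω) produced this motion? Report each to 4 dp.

Δθ = 2.094395 − 2.094395 = 0.000000
ω = Δθ/dt = 0.000000/2.0 = 0.0000
ω = 0 → v = (Δx·cos θ + Δy·sin θ)/dt = -1.7500

v = -1.7500, ω = 0.0000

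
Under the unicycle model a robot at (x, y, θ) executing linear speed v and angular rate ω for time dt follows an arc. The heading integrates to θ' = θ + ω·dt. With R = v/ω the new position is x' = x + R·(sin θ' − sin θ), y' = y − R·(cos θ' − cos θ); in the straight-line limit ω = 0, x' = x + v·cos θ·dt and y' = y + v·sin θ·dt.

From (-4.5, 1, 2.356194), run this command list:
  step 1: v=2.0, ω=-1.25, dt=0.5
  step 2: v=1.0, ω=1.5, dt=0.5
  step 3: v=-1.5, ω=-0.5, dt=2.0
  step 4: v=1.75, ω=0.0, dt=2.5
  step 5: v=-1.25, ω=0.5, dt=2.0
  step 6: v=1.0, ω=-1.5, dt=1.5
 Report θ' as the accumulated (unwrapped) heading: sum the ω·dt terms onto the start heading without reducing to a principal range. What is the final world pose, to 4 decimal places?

(-2.4455, 2.9930, 0.2312)

step 1: θ'=1.7312 (R=-1.6000) → pose (-4.9481, 1.8758, 1.7312)
step 2: θ'=2.4812 (R=0.6667) → pose (-5.1972, 2.2959, 2.4812)
step 3: θ'=1.4812 (R=3.0000) → pose (-4.0496, -0.3418, 1.4812)
step 4: θ'=1.4812 (straight) → pose (-3.6581, 4.0156, 1.4812)
step 5: θ'=2.4812 (R=-2.5000) → pose (-2.7017, 1.8175, 2.4812)
step 6: θ'=0.2312 (R=-0.6667) → pose (-2.4455, 2.9930, 0.2312)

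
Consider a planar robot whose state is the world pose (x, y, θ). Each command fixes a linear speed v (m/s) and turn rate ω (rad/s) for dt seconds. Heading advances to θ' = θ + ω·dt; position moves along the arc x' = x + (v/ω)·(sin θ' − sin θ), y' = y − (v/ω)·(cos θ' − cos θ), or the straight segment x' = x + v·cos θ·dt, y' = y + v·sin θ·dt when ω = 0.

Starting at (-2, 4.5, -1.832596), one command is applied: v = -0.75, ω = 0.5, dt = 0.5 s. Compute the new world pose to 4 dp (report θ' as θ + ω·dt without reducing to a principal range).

(-1.9490, 4.8705, -1.5826)

θ' = -1.8326 + 0.5·0.5 = -1.5826
R = v/ω = -0.75/0.5 = -1.5000
x' = -2 + -1.5000·(sin -1.5826 − sin -1.8326) = -1.9490
y' = 4.5 − -1.5000·(cos -1.5826 − cos -1.8326) = 4.8705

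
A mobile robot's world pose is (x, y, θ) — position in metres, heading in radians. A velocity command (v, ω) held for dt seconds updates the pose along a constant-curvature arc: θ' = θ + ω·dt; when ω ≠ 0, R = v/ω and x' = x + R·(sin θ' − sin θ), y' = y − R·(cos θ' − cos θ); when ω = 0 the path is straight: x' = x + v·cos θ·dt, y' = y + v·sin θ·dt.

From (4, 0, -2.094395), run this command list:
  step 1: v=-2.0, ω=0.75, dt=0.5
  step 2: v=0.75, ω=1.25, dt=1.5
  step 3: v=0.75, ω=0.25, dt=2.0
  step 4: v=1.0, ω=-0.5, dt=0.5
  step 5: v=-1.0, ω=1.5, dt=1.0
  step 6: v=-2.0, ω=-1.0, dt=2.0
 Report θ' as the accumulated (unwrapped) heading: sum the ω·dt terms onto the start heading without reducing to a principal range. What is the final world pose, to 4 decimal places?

step 1: θ'=-1.7194 (R=-2.6667) → pose (4.3279, 0.9385, -1.7194)
step 2: θ'=0.1556 (R=0.6000) → pose (5.0143, 0.2569, 0.1556)
step 3: θ'=0.6556 (R=3.0000) → pose (6.3782, 0.8427, 0.6556)
step 4: θ'=0.4056 (R=-2.0000) → pose (6.8084, 1.0950, 0.4056)
step 5: θ'=1.9056 (R=-0.6667) → pose (6.4418, 0.2634, 1.9056)
step 6: θ'=-0.0944 (R=2.0000) → pose (4.3643, -2.3849, -0.0944)

(4.3643, -2.3849, -0.0944)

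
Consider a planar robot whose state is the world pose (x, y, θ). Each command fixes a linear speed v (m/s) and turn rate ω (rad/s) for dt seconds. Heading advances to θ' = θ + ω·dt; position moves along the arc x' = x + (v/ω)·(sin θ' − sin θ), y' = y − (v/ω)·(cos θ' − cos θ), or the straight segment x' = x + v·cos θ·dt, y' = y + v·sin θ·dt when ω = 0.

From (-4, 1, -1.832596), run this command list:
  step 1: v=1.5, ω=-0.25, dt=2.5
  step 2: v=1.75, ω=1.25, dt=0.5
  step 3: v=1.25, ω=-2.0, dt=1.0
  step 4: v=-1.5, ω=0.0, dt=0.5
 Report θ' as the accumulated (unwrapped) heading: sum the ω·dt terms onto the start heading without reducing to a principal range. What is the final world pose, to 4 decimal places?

step 1: θ'=-2.4576 (R=-6.0000) → pose (-6.0042, -2.0974, -2.4576)
step 2: θ'=-1.8326 (R=1.4000) → pose (-6.4718, -2.8201, -1.8326)
step 3: θ'=-3.8326 (R=-0.6250) → pose (-7.4738, -3.1400, -3.8326)
step 4: θ'=-3.8326 (straight) → pose (-6.8959, -3.6180, -3.8326)

(-6.8959, -3.6180, -3.8326)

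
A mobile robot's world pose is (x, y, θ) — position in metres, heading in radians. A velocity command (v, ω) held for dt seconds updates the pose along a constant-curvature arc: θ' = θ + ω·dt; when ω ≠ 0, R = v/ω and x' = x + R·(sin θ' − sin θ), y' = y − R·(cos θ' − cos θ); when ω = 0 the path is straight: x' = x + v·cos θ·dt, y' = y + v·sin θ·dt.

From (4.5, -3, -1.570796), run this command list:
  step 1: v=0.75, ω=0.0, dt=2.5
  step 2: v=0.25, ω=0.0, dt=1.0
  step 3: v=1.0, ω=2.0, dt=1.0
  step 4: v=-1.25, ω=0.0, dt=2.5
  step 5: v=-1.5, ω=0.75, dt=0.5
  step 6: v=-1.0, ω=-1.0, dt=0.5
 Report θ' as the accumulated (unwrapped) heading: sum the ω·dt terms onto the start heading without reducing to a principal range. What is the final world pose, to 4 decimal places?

(1.3375, -7.5717, 0.3042)

step 1: θ'=-1.5708 (straight) → pose (4.5000, -4.8750, -1.5708)
step 2: θ'=-1.5708 (straight) → pose (4.5000, -5.1250, -1.5708)
step 3: θ'=0.4292 (R=0.5000) → pose (5.2081, -5.5796, 0.4292)
step 4: θ'=0.4292 (straight) → pose (2.3665, -6.8801, 0.4292)
step 5: θ'=0.8042 (R=-2.0000) → pose (1.7583, -7.3113, 0.8042)
step 6: θ'=0.3042 (R=1.0000) → pose (1.3375, -7.5717, 0.3042)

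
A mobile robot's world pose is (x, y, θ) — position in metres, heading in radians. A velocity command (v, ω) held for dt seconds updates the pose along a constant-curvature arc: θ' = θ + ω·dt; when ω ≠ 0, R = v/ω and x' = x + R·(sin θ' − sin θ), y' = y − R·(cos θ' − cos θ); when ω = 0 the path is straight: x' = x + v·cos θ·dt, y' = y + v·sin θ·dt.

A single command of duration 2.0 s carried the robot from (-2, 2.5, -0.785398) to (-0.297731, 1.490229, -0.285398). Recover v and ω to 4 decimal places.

v = 1.0000, ω = 0.2500

Δθ = -0.285398 − -0.785398 = 0.500000
ω = Δθ/dt = 0.500000/2.0 = 0.2500
R = Δx/(sin θ' − sin θ) = 4.0000
v = R·ω = 4.0000·0.2500 = 1.0000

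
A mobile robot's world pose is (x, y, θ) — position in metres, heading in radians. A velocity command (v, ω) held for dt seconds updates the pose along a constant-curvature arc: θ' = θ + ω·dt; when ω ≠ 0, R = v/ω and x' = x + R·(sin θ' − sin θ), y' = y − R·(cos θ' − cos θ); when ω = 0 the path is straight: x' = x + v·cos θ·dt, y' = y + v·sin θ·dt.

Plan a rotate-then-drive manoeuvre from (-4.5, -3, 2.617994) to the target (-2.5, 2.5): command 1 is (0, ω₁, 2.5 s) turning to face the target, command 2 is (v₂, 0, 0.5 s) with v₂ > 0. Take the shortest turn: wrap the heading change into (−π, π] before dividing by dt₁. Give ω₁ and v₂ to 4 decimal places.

heading to target = atan2(2.5−-3, -2.5−-4.5) = 1.2220
Δθ = wrap(1.2220 − 2.6180) = -1.3960; ω₁ = Δθ/dt₁ = -0.5584
distance = √((-2.5−-4.5)² + (2.5−-3)²) = 5.8523; v₂ = distance/dt₂ = 11.7047

ω₁ = -0.5584, v₂ = 11.7047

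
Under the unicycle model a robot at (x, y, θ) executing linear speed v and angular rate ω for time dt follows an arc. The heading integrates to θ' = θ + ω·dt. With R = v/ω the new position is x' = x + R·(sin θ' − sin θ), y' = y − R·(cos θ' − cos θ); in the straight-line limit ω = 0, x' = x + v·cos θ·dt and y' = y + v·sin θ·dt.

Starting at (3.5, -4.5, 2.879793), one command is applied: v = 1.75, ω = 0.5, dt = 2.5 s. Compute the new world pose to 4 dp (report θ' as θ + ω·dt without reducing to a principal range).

θ' = 2.8798 + 0.5·2.5 = 4.1298
R = v/ω = 1.75/0.5 = 3.5000
x' = 3.5 + 3.5000·(sin 4.1298 − sin 2.8798) = -0.3285
y' = -4.5 − 3.5000·(cos 4.1298 − cos 2.8798) = -5.9551

(-0.3285, -5.9551, 4.1298)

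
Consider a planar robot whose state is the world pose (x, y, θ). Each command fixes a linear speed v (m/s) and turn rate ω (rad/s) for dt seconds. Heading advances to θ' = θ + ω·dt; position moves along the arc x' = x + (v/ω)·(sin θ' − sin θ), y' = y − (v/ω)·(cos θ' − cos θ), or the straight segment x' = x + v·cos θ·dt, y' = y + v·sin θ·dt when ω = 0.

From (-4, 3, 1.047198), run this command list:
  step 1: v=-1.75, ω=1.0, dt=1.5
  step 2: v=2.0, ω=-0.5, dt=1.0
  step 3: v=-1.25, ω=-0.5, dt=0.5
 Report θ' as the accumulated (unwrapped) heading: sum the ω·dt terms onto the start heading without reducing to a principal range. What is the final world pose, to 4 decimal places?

step 1: θ'=2.5472 (R=-1.7500) → pose (-3.4645, 0.6751, 2.5472)
step 2: θ'=2.0472 (R=-4.0000) → pose (-4.7790, 2.1548, 2.0472)
step 3: θ'=1.7972 (R=2.5000) → pose (-4.5645, 1.5695, 1.7972)

(-4.5645, 1.5695, 1.7972)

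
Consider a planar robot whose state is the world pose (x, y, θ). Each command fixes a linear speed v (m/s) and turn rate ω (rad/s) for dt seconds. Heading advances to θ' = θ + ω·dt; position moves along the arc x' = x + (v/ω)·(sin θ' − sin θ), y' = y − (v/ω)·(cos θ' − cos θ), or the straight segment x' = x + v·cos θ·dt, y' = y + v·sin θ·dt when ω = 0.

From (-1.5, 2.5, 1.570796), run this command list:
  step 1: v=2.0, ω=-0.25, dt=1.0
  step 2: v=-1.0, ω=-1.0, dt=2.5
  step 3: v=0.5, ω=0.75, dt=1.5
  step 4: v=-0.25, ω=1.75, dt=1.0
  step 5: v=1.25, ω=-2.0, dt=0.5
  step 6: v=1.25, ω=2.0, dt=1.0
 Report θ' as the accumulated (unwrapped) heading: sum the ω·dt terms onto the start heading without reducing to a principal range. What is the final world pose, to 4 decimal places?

step 1: θ'=1.3208 (R=-8.0000) → pose (-1.2513, 4.4792, 1.3208)
step 2: θ'=-1.1792 (R=1.0000) → pose (-3.1445, 4.3450, -1.1792)
step 3: θ'=-0.0542 (R=0.6667) → pose (-2.5644, 3.9337, -0.0542)
step 4: θ'=1.6958 (R=-0.1429) → pose (-2.7139, 3.7733, 1.6958)
step 5: θ'=0.6958 (R=-0.6250) → pose (-2.4944, 4.3309, 0.6958)
step 6: θ'=2.6958 (R=0.6250) → pose (-2.6255, 5.3745, 2.6958)

(-2.6255, 5.3745, 2.6958)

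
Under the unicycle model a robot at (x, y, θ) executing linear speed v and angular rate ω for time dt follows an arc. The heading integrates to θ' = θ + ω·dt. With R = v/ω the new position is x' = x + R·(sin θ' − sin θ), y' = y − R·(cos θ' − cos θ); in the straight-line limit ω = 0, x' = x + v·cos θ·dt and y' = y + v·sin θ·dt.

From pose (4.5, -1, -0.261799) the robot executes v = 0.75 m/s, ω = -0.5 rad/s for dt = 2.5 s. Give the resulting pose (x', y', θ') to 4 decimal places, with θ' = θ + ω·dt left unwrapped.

(5.6092, -2.3604, -1.5118)

θ' = -0.2618 + -0.5·2.5 = -1.5118
R = v/ω = 0.75/-0.5 = -1.5000
x' = 4.5 + -1.5000·(sin -1.5118 − sin -0.2618) = 5.6092
y' = -1 − -1.5000·(cos -1.5118 − cos -0.2618) = -2.3604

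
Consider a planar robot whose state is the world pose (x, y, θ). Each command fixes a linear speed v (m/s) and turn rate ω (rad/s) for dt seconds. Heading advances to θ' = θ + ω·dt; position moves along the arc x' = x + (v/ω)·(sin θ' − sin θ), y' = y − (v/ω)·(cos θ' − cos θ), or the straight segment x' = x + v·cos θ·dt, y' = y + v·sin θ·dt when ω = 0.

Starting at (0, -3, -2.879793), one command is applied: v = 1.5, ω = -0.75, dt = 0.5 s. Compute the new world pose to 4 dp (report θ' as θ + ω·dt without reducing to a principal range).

(-0.7436, -3.0553, -3.2548)

θ' = -2.8798 + -0.75·0.5 = -3.2548
R = v/ω = 1.5/-0.75 = -2.0000
x' = 0 + -2.0000·(sin -3.2548 − sin -2.8798) = -0.7436
y' = -3 − -2.0000·(cos -3.2548 − cos -2.8798) = -3.0553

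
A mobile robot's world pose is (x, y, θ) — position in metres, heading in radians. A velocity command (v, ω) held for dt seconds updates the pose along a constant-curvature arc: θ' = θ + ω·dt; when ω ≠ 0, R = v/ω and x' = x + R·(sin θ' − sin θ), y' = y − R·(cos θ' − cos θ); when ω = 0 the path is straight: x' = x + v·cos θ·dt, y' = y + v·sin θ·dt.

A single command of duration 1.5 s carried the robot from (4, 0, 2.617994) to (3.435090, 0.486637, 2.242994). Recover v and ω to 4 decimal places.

Δθ = 2.242994 − 2.617994 = -0.375000
ω = Δθ/dt = -0.375000/1.5 = -0.2500
R = Δx/(sin θ' − sin θ) = -2.0000
v = R·ω = -2.0000·-0.2500 = 0.5000

v = 0.5000, ω = -0.2500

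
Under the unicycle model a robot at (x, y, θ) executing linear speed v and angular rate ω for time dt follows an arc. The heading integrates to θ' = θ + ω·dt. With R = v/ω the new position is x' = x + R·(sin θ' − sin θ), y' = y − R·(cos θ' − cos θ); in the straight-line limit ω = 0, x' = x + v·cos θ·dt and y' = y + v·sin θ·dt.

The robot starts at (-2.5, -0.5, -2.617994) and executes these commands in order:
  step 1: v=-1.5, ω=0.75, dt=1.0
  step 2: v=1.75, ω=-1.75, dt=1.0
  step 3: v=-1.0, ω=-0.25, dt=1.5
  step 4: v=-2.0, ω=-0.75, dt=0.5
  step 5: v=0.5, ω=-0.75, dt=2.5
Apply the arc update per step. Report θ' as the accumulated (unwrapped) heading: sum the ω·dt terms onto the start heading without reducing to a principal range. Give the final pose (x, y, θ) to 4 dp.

(-0.7230, -0.8339, -6.2430)

step 1: θ'=-1.8680 (R=-2.0000) → pose (-1.5877, 0.6464, -1.8680)
step 2: θ'=-3.6180 (R=-1.0000) → pose (-3.0024, 0.0506, -3.6180)
step 3: θ'=-3.9930 (R=4.0000) → pose (-1.8279, -0.8683, -3.9930)
step 4: θ'=-4.3680 (R=2.6667) → pose (-1.3237, -1.7251, -4.3680)
step 5: θ'=-6.2430 (R=-0.6667) → pose (-0.7230, -0.8339, -6.2430)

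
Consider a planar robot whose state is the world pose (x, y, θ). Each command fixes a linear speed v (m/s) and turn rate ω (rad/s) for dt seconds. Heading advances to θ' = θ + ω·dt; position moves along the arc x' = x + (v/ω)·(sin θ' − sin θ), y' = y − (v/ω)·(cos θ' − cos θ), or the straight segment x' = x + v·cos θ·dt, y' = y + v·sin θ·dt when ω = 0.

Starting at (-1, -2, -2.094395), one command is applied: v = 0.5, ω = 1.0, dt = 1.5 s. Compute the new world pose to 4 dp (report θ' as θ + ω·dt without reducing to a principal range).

θ' = -2.0944 + 1.0·1.5 = -0.5944
R = v/ω = 0.5/1.0 = 0.5000
x' = -1 + 0.5000·(sin -0.5944 − sin -2.0944) = -0.8470
y' = -2 − 0.5000·(cos -0.5944 − cos -2.0944) = -2.6642

(-0.8470, -2.6642, -0.5944)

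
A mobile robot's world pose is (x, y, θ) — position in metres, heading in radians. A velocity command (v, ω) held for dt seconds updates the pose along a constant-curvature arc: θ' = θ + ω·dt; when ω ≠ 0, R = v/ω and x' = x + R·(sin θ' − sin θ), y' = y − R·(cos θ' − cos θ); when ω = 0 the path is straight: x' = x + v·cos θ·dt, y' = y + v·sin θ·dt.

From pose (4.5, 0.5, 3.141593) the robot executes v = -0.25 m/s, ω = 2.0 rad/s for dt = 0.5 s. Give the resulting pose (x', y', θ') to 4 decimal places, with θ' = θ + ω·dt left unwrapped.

(4.6052, 0.5575, 4.1416)

θ' = 3.1416 + 2.0·0.5 = 4.1416
R = v/ω = -0.25/2.0 = -0.1250
x' = 4.5 + -0.1250·(sin 4.1416 − sin 3.1416) = 4.6052
y' = 0.5 − -0.1250·(cos 4.1416 − cos 3.1416) = 0.5575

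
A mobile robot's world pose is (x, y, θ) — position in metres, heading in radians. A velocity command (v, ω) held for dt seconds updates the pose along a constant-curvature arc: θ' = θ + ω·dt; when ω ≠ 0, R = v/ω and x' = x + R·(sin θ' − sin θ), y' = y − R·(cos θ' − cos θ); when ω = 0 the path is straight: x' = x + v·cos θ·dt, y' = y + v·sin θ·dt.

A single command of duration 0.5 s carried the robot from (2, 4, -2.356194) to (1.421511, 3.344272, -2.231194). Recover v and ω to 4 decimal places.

Δθ = -2.231194 − -2.356194 = 0.125000
ω = Δθ/dt = 0.125000/0.5 = 0.2500
R = −Δy/(cos θ' − cos θ) = 7.0000
v = R·ω = 7.0000·0.2500 = 1.7500

v = 1.7500, ω = 0.2500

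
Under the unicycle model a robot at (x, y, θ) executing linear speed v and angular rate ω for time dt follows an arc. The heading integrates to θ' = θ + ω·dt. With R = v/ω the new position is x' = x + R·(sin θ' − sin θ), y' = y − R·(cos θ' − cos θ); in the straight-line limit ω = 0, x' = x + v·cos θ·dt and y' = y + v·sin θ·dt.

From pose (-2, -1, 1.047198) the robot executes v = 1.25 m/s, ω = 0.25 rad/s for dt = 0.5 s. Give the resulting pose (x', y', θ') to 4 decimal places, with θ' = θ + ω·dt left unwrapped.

(-1.7221, -0.4406, 1.1722)

θ' = 1.0472 + 0.25·0.5 = 1.1722
R = v/ω = 1.25/0.25 = 5.0000
x' = -2 + 5.0000·(sin 1.1722 − sin 1.0472) = -1.7221
y' = -1 − 5.0000·(cos 1.1722 − cos 1.0472) = -0.4406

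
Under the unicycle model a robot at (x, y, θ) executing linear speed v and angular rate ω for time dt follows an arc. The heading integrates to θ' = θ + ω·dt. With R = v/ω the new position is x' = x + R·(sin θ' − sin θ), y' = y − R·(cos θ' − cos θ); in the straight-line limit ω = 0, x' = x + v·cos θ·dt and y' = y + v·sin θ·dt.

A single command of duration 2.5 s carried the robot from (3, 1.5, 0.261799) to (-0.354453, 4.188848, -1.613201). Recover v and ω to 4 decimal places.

v = -2.0000, ω = -0.7500

Δθ = -1.613201 − 0.261799 = -1.875000
ω = Δθ/dt = -1.875000/2.5 = -0.7500
R = Δx/(sin θ' − sin θ) = 2.6667
v = R·ω = 2.6667·-0.7500 = -2.0000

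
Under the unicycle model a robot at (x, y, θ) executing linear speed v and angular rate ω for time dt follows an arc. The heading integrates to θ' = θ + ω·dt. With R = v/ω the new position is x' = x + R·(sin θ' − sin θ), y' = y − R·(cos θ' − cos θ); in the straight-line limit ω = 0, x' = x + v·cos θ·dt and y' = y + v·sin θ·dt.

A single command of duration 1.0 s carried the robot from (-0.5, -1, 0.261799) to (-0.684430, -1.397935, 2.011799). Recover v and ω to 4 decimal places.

v = -0.5000, ω = 1.7500

Δθ = 2.011799 − 0.261799 = 1.750000
ω = Δθ/dt = 1.750000/1.0 = 1.7500
R = −Δy/(cos θ' − cos θ) = -0.2857
v = R·ω = -0.2857·1.7500 = -0.5000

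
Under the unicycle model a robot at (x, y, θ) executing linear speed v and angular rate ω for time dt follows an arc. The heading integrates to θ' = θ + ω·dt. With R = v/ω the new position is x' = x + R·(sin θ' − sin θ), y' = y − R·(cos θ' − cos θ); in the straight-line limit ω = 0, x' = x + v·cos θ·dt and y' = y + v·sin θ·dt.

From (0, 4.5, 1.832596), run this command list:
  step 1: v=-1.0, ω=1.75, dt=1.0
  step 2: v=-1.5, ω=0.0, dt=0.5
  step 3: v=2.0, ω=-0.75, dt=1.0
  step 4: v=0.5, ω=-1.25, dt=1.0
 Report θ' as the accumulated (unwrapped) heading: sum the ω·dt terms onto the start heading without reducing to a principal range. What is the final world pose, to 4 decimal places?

step 1: θ'=3.5826 (R=-0.5714) → pose (0.7959, 4.1311, 3.5826)
step 2: θ'=3.5826 (straight) → pose (1.4741, 4.4513, 3.5826)
step 3: θ'=2.8326 (R=-2.6667) → pose (-0.4751, 4.3224, 2.8326)
step 4: θ'=1.5826 (R=-0.4000) → pose (-0.7534, 4.6988, 1.5826)

(-0.7534, 4.6988, 1.5826)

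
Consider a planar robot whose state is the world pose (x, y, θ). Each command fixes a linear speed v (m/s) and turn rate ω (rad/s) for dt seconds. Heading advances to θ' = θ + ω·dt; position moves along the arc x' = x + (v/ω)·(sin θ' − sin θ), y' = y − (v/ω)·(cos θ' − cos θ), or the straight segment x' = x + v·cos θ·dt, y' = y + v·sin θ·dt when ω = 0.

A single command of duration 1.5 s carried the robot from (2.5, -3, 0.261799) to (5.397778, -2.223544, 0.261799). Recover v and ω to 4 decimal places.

Δθ = 0.261799 − 0.261799 = 0.000000
ω = Δθ/dt = 0.000000/1.5 = 0.0000
ω = 0 → v = (Δx·cos θ + Δy·sin θ)/dt = 2.0000

v = 2.0000, ω = 0.0000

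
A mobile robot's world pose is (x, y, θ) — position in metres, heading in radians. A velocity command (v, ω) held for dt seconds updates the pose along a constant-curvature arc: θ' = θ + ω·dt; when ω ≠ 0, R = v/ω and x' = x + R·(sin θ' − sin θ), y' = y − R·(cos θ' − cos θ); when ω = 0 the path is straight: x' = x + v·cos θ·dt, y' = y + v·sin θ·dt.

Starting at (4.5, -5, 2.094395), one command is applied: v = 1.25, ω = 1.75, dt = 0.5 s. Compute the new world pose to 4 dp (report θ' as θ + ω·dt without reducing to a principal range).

θ' = 2.0944 + 1.75·0.5 = 2.9694
R = v/ω = 1.25/1.75 = 0.7143
x' = 4.5 + 0.7143·(sin 2.9694 − sin 2.0944) = 4.0038
y' = -5 − 0.7143·(cos 2.9694 − cos 2.0944) = -4.6534

(4.0038, -4.6534, 2.9694)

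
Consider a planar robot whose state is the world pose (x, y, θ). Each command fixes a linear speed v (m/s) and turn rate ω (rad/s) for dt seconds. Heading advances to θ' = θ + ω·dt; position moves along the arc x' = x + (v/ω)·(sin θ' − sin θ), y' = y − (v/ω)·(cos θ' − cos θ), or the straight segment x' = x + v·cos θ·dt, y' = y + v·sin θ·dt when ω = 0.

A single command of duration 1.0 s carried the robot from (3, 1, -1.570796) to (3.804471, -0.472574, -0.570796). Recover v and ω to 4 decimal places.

v = 1.7500, ω = 1.0000

Δθ = -0.570796 − -1.570796 = 1.000000
ω = Δθ/dt = 1.000000/1.0 = 1.0000
R = −Δy/(cos θ' − cos θ) = 1.7500
v = R·ω = 1.7500·1.0000 = 1.7500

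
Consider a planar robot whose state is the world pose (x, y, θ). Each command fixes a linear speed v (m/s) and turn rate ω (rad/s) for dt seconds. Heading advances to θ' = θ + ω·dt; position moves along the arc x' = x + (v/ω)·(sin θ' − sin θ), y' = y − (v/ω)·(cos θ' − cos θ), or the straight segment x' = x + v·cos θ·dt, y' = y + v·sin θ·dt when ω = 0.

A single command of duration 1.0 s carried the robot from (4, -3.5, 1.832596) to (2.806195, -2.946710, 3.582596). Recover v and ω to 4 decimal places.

v = 1.5000, ω = 1.7500

Δθ = 3.582596 − 1.832596 = 1.750000
ω = Δθ/dt = 1.750000/1.0 = 1.7500
R = Δx/(sin θ' − sin θ) = 0.8571
v = R·ω = 0.8571·1.7500 = 1.5000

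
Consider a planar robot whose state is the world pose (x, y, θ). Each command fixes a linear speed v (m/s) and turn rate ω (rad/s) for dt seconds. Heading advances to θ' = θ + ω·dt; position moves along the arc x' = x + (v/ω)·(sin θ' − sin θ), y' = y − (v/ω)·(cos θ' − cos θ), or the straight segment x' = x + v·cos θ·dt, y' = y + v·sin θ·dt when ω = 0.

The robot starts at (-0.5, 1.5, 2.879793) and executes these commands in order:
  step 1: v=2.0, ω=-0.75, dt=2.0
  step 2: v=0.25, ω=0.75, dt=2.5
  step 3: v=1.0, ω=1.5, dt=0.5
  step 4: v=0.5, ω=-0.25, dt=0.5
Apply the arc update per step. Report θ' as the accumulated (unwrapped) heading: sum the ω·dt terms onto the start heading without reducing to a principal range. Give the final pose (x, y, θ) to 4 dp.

(-3.3982, 4.5681, 3.8798)

step 1: θ'=1.3798 (R=-2.6667) → pose (-2.4280, 4.5821, 1.3798)
step 2: θ'=3.2548 (R=0.3333) → pose (-2.7929, 4.9765, 3.2548)
step 3: θ'=4.0048 (R=0.6667) → pose (-3.2242, 4.7475, 4.0048)
step 4: θ'=3.8798 (R=-2.0000) → pose (-3.3982, 4.5681, 3.8798)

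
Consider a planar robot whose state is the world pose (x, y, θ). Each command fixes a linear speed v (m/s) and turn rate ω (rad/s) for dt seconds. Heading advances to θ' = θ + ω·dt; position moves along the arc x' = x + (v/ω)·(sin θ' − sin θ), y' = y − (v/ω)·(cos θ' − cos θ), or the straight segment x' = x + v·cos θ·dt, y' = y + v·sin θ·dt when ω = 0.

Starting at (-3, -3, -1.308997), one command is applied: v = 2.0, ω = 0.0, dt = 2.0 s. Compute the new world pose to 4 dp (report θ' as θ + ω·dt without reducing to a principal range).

θ' = -1.3090 + 0.0·2.0 = -1.3090
ω = 0 → straight: x' = -3 + 2.0·cos(-1.3090)·2.0 = -1.9647
y' = -3 + 2.0·sin(-1.3090)·2.0 = -6.8637

(-1.9647, -6.8637, -1.3090)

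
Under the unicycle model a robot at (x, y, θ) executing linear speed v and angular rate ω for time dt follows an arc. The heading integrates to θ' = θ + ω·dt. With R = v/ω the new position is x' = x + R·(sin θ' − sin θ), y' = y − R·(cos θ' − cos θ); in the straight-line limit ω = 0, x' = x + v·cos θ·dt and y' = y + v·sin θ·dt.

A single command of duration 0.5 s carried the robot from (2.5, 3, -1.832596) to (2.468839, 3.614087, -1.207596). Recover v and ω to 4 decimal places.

Δθ = -1.207596 − -1.832596 = 0.625000
ω = Δθ/dt = 0.625000/0.5 = 1.2500
R = −Δy/(cos θ' − cos θ) = -1.0000
v = R·ω = -1.0000·1.2500 = -1.2500

v = -1.2500, ω = 1.2500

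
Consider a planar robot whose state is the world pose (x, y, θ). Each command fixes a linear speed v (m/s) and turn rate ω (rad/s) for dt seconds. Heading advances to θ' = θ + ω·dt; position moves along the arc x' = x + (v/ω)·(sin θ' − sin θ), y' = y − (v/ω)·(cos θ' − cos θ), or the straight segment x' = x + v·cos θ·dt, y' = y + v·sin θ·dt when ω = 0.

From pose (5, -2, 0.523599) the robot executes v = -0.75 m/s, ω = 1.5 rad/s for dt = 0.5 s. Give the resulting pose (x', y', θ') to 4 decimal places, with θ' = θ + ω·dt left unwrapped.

(4.7719, -2.2866, 1.2736)

θ' = 0.5236 + 1.5·0.5 = 1.2736
R = v/ω = -0.75/1.5 = -0.5000
x' = 5 + -0.5000·(sin 1.2736 − sin 0.5236) = 4.7719
y' = -2 − -0.5000·(cos 1.2736 − cos 0.5236) = -2.2866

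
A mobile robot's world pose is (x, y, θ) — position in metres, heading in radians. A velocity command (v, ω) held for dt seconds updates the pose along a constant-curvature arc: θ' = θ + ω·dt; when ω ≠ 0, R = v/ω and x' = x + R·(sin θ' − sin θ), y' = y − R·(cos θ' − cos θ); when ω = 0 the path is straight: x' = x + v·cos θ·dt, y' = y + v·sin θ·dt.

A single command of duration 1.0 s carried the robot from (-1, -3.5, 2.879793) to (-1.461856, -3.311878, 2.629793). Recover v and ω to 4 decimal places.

v = 0.5000, ω = -0.2500

Δθ = 2.629793 − 2.879793 = -0.250000
ω = Δθ/dt = -0.250000/1.0 = -0.2500
R = Δx/(sin θ' − sin θ) = -2.0000
v = R·ω = -2.0000·-0.2500 = 0.5000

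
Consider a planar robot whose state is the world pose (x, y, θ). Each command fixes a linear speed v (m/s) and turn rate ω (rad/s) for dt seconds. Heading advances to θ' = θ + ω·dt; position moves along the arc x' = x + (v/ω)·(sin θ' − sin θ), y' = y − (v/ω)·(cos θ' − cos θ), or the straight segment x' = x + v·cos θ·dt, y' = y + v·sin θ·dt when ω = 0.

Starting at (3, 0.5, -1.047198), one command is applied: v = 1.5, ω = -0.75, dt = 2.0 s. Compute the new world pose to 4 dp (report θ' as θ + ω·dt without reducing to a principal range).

(2.3880, -2.1570, -2.5472)

θ' = -1.0472 + -0.75·2.0 = -2.5472
R = v/ω = 1.5/-0.75 = -2.0000
x' = 3 + -2.0000·(sin -2.5472 − sin -1.0472) = 2.3880
y' = 0.5 − -2.0000·(cos -2.5472 − cos -1.0472) = -2.1570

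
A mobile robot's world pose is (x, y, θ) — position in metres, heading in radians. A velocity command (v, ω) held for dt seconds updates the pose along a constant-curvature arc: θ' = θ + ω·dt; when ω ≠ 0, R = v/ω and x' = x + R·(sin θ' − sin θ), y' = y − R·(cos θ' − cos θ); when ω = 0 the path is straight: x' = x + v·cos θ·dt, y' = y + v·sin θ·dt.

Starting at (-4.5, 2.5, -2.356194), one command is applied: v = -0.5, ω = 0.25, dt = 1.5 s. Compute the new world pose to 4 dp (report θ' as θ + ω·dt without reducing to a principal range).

(-4.0803, 3.1163, -1.9812)

θ' = -2.3562 + 0.25·1.5 = -1.9812
R = v/ω = -0.5/0.25 = -2.0000
x' = -4.5 + -2.0000·(sin -1.9812 − sin -2.3562) = -4.0803
y' = 2.5 − -2.0000·(cos -1.9812 − cos -2.3562) = 3.1163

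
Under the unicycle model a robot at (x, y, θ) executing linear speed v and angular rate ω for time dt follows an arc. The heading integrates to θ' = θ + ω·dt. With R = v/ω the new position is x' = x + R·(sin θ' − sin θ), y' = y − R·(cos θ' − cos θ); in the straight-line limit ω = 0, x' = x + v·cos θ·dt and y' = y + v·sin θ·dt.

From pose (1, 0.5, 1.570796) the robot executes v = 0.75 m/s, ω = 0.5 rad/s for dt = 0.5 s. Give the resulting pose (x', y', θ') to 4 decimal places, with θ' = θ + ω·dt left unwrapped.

θ' = 1.5708 + 0.5·0.5 = 1.8208
R = v/ω = 0.75/0.5 = 1.5000
x' = 1 + 1.5000·(sin 1.8208 − sin 1.5708) = 0.9534
y' = 0.5 − 1.5000·(cos 1.8208 − cos 1.5708) = 0.8711

(0.9534, 0.8711, 1.8208)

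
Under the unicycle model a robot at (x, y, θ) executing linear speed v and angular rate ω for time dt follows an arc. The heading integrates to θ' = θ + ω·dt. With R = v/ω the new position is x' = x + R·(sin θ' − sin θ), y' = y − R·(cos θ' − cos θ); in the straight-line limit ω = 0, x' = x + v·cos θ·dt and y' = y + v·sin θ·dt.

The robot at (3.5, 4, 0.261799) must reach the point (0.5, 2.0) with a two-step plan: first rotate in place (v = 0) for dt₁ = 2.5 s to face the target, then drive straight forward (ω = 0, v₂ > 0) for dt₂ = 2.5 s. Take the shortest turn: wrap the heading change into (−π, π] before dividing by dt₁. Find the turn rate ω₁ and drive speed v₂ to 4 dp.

heading to target = atan2(2−4, 0.5−3.5) = -2.5536
Δθ = wrap(-2.5536 − 0.2618) = -2.8154; ω₁ = Δθ/dt₁ = -1.1262
distance = √((0.5−3.5)² + (2−4)²) = 3.6056; v₂ = distance/dt₂ = 1.4422

ω₁ = -1.1262, v₂ = 1.4422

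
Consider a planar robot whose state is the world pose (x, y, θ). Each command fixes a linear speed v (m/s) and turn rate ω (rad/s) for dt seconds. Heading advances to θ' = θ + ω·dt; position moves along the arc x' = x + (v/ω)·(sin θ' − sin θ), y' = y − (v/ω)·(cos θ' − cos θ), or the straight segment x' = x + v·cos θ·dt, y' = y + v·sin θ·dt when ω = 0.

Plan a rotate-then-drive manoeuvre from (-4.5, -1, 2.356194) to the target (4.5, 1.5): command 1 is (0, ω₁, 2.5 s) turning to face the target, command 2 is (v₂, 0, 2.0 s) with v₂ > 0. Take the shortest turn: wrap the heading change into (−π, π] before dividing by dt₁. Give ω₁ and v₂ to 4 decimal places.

ω₁ = -0.8341, v₂ = 4.6704

heading to target = atan2(1.5−-1, 4.5−-4.5) = 0.2709
Δθ = wrap(0.2709 − 2.3562) = -2.0852; ω₁ = Δθ/dt₁ = -0.8341
distance = √((4.5−-4.5)² + (1.5−-1)²) = 9.3408; v₂ = distance/dt₂ = 4.6704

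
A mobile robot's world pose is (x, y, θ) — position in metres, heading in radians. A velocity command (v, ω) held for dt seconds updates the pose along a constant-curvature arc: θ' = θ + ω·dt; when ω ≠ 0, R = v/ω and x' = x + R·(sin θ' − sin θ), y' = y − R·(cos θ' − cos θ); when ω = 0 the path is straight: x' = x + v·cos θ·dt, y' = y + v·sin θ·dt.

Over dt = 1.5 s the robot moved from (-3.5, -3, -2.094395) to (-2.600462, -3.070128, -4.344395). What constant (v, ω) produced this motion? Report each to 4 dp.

v = -0.7500, ω = -1.5000

Δθ = -4.344395 − -2.094395 = -2.250000
ω = Δθ/dt = -2.250000/1.5 = -1.5000
R = Δx/(sin θ' − sin θ) = 0.5000
v = R·ω = 0.5000·-1.5000 = -0.7500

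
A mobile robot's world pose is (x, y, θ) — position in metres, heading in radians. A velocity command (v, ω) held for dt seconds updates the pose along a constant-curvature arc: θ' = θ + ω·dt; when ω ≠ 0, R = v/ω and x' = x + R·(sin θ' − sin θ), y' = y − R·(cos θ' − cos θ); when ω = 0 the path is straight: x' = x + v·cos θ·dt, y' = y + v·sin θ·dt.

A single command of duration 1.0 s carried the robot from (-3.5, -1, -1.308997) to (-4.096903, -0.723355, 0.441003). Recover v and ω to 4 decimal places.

Δθ = 0.441003 − -1.308997 = 1.750000
ω = Δθ/dt = 1.750000/1.0 = 1.7500
R = Δx/(sin θ' − sin θ) = -0.4286
v = R·ω = -0.4286·1.7500 = -0.7500

v = -0.7500, ω = 1.7500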